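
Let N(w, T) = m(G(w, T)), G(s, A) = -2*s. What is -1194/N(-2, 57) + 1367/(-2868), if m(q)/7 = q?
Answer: -865667/20076 ≈ -43.120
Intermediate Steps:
m(q) = 7*q
N(w, T) = -14*w (N(w, T) = 7*(-2*w) = -14*w)
-1194/N(-2, 57) + 1367/(-2868) = -1194/((-14*(-2))) + 1367/(-2868) = -1194/28 + 1367*(-1/2868) = -1194*1/28 - 1367/2868 = -597/14 - 1367/2868 = -865667/20076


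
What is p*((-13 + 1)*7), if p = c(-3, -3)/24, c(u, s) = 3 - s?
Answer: -21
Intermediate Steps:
p = ¼ (p = (3 - 1*(-3))/24 = (3 + 3)*(1/24) = 6*(1/24) = ¼ ≈ 0.25000)
p*((-13 + 1)*7) = ((-13 + 1)*7)/4 = (-12*7)/4 = (¼)*(-84) = -21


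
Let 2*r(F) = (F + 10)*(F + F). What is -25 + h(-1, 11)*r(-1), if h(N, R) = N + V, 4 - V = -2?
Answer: -70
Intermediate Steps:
V = 6 (V = 4 - 1*(-2) = 4 + 2 = 6)
h(N, R) = 6 + N (h(N, R) = N + 6 = 6 + N)
r(F) = F*(10 + F) (r(F) = ((F + 10)*(F + F))/2 = ((10 + F)*(2*F))/2 = (2*F*(10 + F))/2 = F*(10 + F))
-25 + h(-1, 11)*r(-1) = -25 + (6 - 1)*(-(10 - 1)) = -25 + 5*(-1*9) = -25 + 5*(-9) = -25 - 45 = -70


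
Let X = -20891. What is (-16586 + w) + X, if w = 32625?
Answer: -4852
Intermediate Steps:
(-16586 + w) + X = (-16586 + 32625) - 20891 = 16039 - 20891 = -4852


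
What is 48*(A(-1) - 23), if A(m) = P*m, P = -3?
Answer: -960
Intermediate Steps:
A(m) = -3*m
48*(A(-1) - 23) = 48*(-3*(-1) - 23) = 48*(3 - 23) = 48*(-20) = -960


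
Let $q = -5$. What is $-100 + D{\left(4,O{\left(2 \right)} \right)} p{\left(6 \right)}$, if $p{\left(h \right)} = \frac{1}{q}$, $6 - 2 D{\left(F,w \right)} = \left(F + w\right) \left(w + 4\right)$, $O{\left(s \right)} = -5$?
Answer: $- \frac{201}{2} \approx -100.5$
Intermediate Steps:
$D{\left(F,w \right)} = 3 - \frac{\left(4 + w\right) \left(F + w\right)}{2}$ ($D{\left(F,w \right)} = 3 - \frac{\left(F + w\right) \left(w + 4\right)}{2} = 3 - \frac{\left(F + w\right) \left(4 + w\right)}{2} = 3 - \frac{\left(4 + w\right) \left(F + w\right)}{2}$)
$p{\left(h \right)} = - \frac{1}{5}$ ($p{\left(h \right)} = \frac{1}{-5} = - \frac{1}{5}$)
$-100 + D{\left(4,O{\left(2 \right)} \right)} p{\left(6 \right)} = -100 + \left(3 - 8 - -10 - \frac{\left(-5\right)^{2}}{2} - 2 \left(-5\right)\right) \left(- \frac{1}{5}\right) = -100 + \left(3 - 8 + 10 - \frac{25}{2} + 10\right) \left(- \frac{1}{5}\right) = -100 + \frac{5}{2} \left(- \frac{1}{5}\right) = -100 - \frac{1}{2} = - \frac{201}{2}$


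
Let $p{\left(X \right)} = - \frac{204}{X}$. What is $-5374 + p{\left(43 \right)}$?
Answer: $- \frac{231286}{43} \approx -5378.7$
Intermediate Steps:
$-5374 + p{\left(43 \right)} = -5374 - \frac{204}{43} = - \frac{231286}{43}$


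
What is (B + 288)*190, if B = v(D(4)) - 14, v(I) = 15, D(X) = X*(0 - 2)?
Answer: 54910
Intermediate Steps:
D(X) = -2*X (D(X) = X*(-2) = -2*X)
B = 1 (B = 15 - 14 = 1)
(B + 288)*190 = (1 + 288)*190 = 289*190 = 54910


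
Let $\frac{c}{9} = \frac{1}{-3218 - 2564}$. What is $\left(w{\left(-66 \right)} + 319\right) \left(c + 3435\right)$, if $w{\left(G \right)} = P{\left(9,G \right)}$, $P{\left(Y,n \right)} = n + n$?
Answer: $\frac{3714037107}{5782} \approx 6.4235 \cdot 10^{5}$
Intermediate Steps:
$P{\left(Y,n \right)} = 2 n$
$w{\left(G \right)} = 2 G$
$c = - \frac{9}{5782}$ ($c = \frac{9}{-3218 - 2564} = \frac{9}{-5782} = 9 \left(- \frac{1}{5782}\right) = - \frac{9}{5782} \approx -0.0015566$)
$\left(w{\left(-66 \right)} + 319\right) \left(c + 3435\right) = \left(2 \left(-66\right) + 319\right) \left(- \frac{9}{5782} + 3435\right) = \left(-132 + 319\right) \frac{19861161}{5782} = 187 \cdot \frac{19861161}{5782} = \frac{3714037107}{5782}$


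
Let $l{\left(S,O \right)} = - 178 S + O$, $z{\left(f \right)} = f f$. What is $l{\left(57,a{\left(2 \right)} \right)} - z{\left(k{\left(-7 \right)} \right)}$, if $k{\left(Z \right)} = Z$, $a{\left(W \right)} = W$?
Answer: $-10193$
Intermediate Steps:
$z{\left(f \right)} = f^{2}$
$l{\left(S,O \right)} = O - 178 S$
$l{\left(57,a{\left(2 \right)} \right)} - z{\left(k{\left(-7 \right)} \right)} = \left(2 - 10146\right) - \left(-7\right)^{2} = \left(2 - 10146\right) - 49 = -10144 - 49 = -10193$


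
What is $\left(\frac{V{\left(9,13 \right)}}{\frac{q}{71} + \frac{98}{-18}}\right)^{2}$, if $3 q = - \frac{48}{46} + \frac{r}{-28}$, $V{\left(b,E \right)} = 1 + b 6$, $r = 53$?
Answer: $\frac{512269890224400}{5045185330201} \approx 101.54$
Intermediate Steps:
$V{\left(b,E \right)} = 1 + 6 b$
$q = - \frac{1891}{1932}$ ($q = \frac{- \frac{48}{46} + \frac{53}{-28}}{3} = \frac{\left(-48\right) \frac{1}{46} + 53 \left(- \frac{1}{28}\right)}{3} = \frac{- \frac{24}{23} - \frac{53}{28}}{3} = \frac{1}{3} \left(- \frac{1891}{644}\right) = - \frac{1891}{1932} \approx -0.97878$)
$\left(\frac{V{\left(9,13 \right)}}{\frac{q}{71} + \frac{98}{-18}}\right)^{2} = \left(\frac{1 + 6 \cdot 9}{- \frac{1891}{1932 \cdot 71} + \frac{98}{-18}}\right)^{2} = \left(\frac{1 + 54}{\left(- \frac{1891}{1932}\right) \frac{1}{71} + 98 \left(- \frac{1}{18}\right)}\right)^{2} = \left(\frac{55}{- \frac{1891}{137172} - \frac{49}{9}}\right)^{2} = \left(\frac{55}{- \frac{2246149}{411516}}\right)^{2} = \left(55 \left(- \frac{411516}{2246149}\right)\right)^{2} = \left(- \frac{22633380}{2246149}\right)^{2} = \frac{512269890224400}{5045185330201}$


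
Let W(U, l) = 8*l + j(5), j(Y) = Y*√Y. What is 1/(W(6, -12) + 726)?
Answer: 126/79355 - √5/79355 ≈ 0.0015596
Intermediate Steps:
j(Y) = Y^(3/2)
W(U, l) = 5*√5 + 8*l (W(U, l) = 8*l + 5^(3/2) = 8*l + 5*√5 = 5*√5 + 8*l)
1/(W(6, -12) + 726) = 1/((5*√5 + 8*(-12)) + 726) = 1/((5*√5 - 96) + 726) = 1/((-96 + 5*√5) + 726) = 1/(630 + 5*√5)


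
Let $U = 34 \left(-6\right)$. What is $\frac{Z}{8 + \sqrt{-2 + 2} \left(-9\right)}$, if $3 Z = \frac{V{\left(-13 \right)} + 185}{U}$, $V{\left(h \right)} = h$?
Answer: $- \frac{43}{1224} \approx -0.035131$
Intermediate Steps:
$U = -204$
$Z = - \frac{43}{153}$ ($Z = \frac{\left(-13 + 185\right) \frac{1}{-204}}{3} = \frac{172 \left(- \frac{1}{204}\right)}{3} = \frac{1}{3} \left(- \frac{43}{51}\right) = - \frac{43}{153} \approx -0.28105$)
$\frac{Z}{8 + \sqrt{-2 + 2} \left(-9\right)} = - \frac{43}{153 \left(8 + \sqrt{-2 + 2} \left(-9\right)\right)} = - \frac{43}{153 \left(8 + \sqrt{0} \left(-9\right)\right)} = - \frac{43}{153 \left(8 + 0 \left(-9\right)\right)} = - \frac{43}{153 \left(8 + 0\right)} = - \frac{43}{153 \cdot 8} = \left(- \frac{43}{153}\right) \frac{1}{8} = - \frac{43}{1224}$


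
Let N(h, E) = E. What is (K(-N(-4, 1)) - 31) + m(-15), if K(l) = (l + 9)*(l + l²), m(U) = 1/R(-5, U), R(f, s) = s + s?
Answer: -931/30 ≈ -31.033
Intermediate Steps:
R(f, s) = 2*s
m(U) = 1/(2*U)
K(l) = (9 + l)*(l + l²)
(K(-N(-4, 1)) - 31) + m(-15) = ((-1*1)*(9 + (-1*1)² + 10*(-1*1)) - 31) + (½)/(-15) = (-(9 + (-1)² + 10*(-1)) - 31) + (½)*(-1/15) = (-(9 + 1 - 10) - 31) - 1/30 = (-1*0 - 31) - 1/30 = (0 - 31) - 1/30 = -31 - 1/30 = -931/30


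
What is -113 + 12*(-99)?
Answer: -1301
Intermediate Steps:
-113 + 12*(-99) = -113 - 1188 = -1301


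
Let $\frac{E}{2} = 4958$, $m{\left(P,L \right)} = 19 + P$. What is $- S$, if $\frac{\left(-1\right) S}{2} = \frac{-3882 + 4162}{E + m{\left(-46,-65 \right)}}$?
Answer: $\frac{560}{9889} \approx 0.056629$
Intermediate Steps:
$E = 9916$ ($E = 2 \cdot 4958 = 9916$)
$S = - \frac{560}{9889}$ ($S = - 2 \frac{-3882 + 4162}{9916 + \left(19 - 46\right)} = - 2 \frac{280}{9916 - 27} = - 2 \cdot \frac{280}{9889} = - 2 \cdot 280 \cdot \frac{1}{9889} = \left(-2\right) \frac{280}{9889} = - \frac{560}{9889} \approx -0.056629$)
$- S = \left(-1\right) \left(- \frac{560}{9889}\right) = \frac{560}{9889}$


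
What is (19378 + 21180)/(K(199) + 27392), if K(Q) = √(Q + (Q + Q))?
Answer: 1110964736/750321067 - 40558*√597/750321067 ≈ 1.4793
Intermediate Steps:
K(Q) = √3*√Q (K(Q) = √(Q + 2*Q) = √(3*Q) = √3*√Q)
(19378 + 21180)/(K(199) + 27392) = (19378 + 21180)/(√3*√199 + 27392) = 40558/(√597 + 27392) = 40558/(27392 + √597)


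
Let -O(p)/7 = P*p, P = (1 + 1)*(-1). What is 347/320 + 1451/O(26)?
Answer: 147657/29120 ≈ 5.0706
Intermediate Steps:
P = -2 (P = 2*(-1) = -2)
O(p) = 14*p (O(p) = -(-14)*p = 14*p)
347/320 + 1451/O(26) = 347/320 + 1451/((14*26)) = 347*(1/320) + 1451/364 = 347/320 + 1451*(1/364) = 347/320 + 1451/364 = 147657/29120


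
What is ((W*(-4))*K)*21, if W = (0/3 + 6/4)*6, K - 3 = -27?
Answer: 18144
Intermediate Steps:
K = -24 (K = 3 - 27 = -24)
W = 9 (W = (0*(⅓) + 6*(¼))*6 = (0 + 3/2)*6 = (3/2)*6 = 9)
((W*(-4))*K)*21 = ((9*(-4))*(-24))*21 = -36*(-24)*21 = 864*21 = 18144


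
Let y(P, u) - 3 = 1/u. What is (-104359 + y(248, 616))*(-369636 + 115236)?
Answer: 2044208781000/77 ≈ 2.6548e+10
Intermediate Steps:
y(P, u) = 3 + 1/u
(-104359 + y(248, 616))*(-369636 + 115236) = (-104359 + (3 + 1/616))*(-369636 + 115236) = (-104359 + (3 + 1/616))*(-254400) = (-104359 + 1849/616)*(-254400) = -64283295/616*(-254400) = 2044208781000/77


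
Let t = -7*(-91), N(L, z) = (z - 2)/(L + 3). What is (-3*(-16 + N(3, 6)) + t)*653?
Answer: 445999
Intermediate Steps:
N(L, z) = (-2 + z)/(3 + L)
t = 637
(-3*(-16 + N(3, 6)) + t)*653 = (-3*(-16 + (-2 + 6)/(3 + 3)) + 637)*653 = (-3*(-16 + 4/6) + 637)*653 = (-3*(-16 + (⅙)*4) + 637)*653 = (-3*(-16 + ⅔) + 637)*653 = (-3*(-46/3) + 637)*653 = (46 + 637)*653 = 683*653 = 445999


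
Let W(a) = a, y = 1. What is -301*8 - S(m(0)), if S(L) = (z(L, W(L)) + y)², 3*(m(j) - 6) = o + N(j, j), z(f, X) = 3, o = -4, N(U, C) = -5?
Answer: -2424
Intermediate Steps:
m(j) = 3 (m(j) = 6 + (-4 - 5)/3 = 6 + (⅓)*(-9) = 6 - 3 = 3)
S(L) = 16 (S(L) = (3 + 1)² = 4² = 16)
-301*8 - S(m(0)) = -301*8 - 1*16 = -2408 - 16 = -2424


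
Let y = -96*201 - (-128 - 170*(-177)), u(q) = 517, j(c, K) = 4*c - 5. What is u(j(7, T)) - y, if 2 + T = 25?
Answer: 49775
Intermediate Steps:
T = 23 (T = -2 + 25 = 23)
j(c, K) = -5 + 4*c
y = -49258 (y = -19296 - (-128 + 30090) = -19296 - 1*29962 = -19296 - 29962 = -49258)
u(j(7, T)) - y = 517 - 1*(-49258) = 517 + 49258 = 49775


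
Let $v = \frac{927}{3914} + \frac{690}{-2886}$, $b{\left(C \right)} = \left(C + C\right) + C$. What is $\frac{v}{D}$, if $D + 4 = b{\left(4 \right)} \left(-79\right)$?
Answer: $\frac{41}{17400656} \approx 2.3562 \cdot 10^{-6}$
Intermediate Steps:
$b{\left(C \right)} = 3 C$ ($b{\left(C \right)} = 2 C + C = 3 C$)
$v = - \frac{41}{18278}$ ($v = 927 \cdot \frac{1}{3914} + 690 \left(- \frac{1}{2886}\right) = \frac{9}{38} - \frac{115}{481} = - \frac{41}{18278} \approx -0.0022431$)
$D = -952$ ($D = -4 + 3 \cdot 4 \left(-79\right) = -4 + 12 \left(-79\right) = -4 - 948 = -952$)
$\frac{v}{D} = - \frac{41}{18278 \left(-952\right)} = \left(- \frac{41}{18278}\right) \left(- \frac{1}{952}\right) = \frac{41}{17400656}$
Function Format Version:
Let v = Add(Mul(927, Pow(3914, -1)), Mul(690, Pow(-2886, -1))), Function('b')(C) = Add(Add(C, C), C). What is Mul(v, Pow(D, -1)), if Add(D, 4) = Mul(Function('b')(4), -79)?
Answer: Rational(41, 17400656) ≈ 2.3562e-6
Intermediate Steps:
Function('b')(C) = Mul(3, C) (Function('b')(C) = Add(Mul(2, C), C) = Mul(3, C))
v = Rational(-41, 18278) (v = Add(Mul(927, Rational(1, 3914)), Mul(690, Rational(-1, 2886))) = Add(Rational(9, 38), Rational(-115, 481)) = Rational(-41, 18278) ≈ -0.0022431)
D = -952 (D = Add(-4, Mul(Mul(3, 4), -79)) = Add(-4, Mul(12, -79)) = Add(-4, -948) = -952)
Mul(v, Pow(D, -1)) = Mul(Rational(-41, 18278), Pow(-952, -1)) = Mul(Rational(-41, 18278), Rational(-1, 952)) = Rational(41, 17400656)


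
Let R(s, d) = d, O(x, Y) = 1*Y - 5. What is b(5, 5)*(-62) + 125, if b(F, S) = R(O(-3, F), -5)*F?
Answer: 1675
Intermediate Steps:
O(x, Y) = -5 + Y (O(x, Y) = Y - 5 = -5 + Y)
b(F, S) = -5*F
b(5, 5)*(-62) + 125 = -5*5*(-62) + 125 = -25*(-62) + 125 = 1550 + 125 = 1675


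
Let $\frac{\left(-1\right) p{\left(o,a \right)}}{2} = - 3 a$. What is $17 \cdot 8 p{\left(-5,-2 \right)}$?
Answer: $-1632$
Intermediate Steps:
$p{\left(o,a \right)} = 6 a$ ($p{\left(o,a \right)} = - 2 \left(- 3 a\right) = 6 a$)
$17 \cdot 8 p{\left(-5,-2 \right)} = 17 \cdot 8 \cdot 6 \left(-2\right) = 136 \left(-12\right) = -1632$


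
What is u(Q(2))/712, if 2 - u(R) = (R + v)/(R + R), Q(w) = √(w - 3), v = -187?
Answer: 3/1424 - 187*I/1424 ≈ 0.0021067 - 0.13132*I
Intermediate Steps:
Q(w) = √(-3 + w)
u(R) = 2 - (-187 + R)/(2*R) (u(R) = 2 - (R - 187)/(R + R) = 2 - (-187 + R)/(2*R))
u(Q(2))/712 = ((187 + 3*√(-3 + 2))/(2*(√(-3 + 2))))/712 = ((187 + 3*√(-1))/(2*(√(-1))))*(1/712) = ((187 + 3*I)/(2*I))*(1/712) = ((-I)*(187 + 3*I)/2)*(1/712) = -I*(187 + 3*I)/2*(1/712) = -I*(187 + 3*I)/1424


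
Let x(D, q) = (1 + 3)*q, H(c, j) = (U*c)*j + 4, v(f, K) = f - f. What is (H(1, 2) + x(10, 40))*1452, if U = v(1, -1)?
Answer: 238128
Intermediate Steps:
v(f, K) = 0
U = 0
H(c, j) = 4 (H(c, j) = (0*c)*j + 4 = 0*j + 4 = 0 + 4 = 4)
x(D, q) = 4*q
(H(1, 2) + x(10, 40))*1452 = (4 + 4*40)*1452 = (4 + 160)*1452 = 164*1452 = 238128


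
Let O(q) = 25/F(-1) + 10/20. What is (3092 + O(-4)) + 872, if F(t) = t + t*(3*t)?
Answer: 3977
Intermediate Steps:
F(t) = t + 3*t**2
O(q) = 13 (O(q) = 25/((-(1 + 3*(-1)))) + 10/20 = 25/((-(1 - 3))) + 10*(1/20) = 25/((-1*(-2))) + 1/2 = 25/2 + 1/2 = 13)
(3092 + O(-4)) + 872 = (3092 + 13) + 872 = 3105 + 872 = 3977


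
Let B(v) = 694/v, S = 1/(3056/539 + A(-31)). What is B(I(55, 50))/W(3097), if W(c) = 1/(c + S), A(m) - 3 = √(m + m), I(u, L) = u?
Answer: 85650417484876/2191707705 - 18329234*I*√62/199246155 ≈ 39079.0 - 0.72435*I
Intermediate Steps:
A(m) = 3 + √2*√m (A(m) = 3 + √(m + m) = 3 + √(2*m) = 3 + √2*√m)
S = 1/(4673/539 + I*√62) (S = 1/(3056/539 + (3 + √2*√(-31))) = 1/(3056*(1/539) + (3 + √2*(I*√31))) = 1/(3056/539 + (3 + I*√62)) = 1/(4673/539 + I*√62) ≈ 0.063207 - 0.057405*I)
W(c) = 1/(2518747/39849231 + c - 290521*I*√62/39849231) (W(c) = 1/(c + (2518747/39849231 - 290521*I*√62/39849231)) = 1/(2518747/39849231 + c - 290521*I*√62/39849231))
B(I(55, 50))/W(3097) = (694/55)/(((4673 + 539*I*√62)/(539 + 3097*(4673 + 539*I*√62)))) = (694*(1/55))/(((4673 + 539*I*√62)/(539 + (14472281 + 1669283*I*√62)))) = 694/(55*(((4673 + 539*I*√62)/(14472820 + 1669283*I*√62)))) = 694*((14472820 + 1669283*I*√62)/(4673 + 539*I*√62))/55 = 694*(14472820 + 1669283*I*√62)/(55*(4673 + 539*I*√62))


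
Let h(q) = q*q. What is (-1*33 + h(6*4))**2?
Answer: 294849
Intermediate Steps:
h(q) = q**2
(-1*33 + h(6*4))**2 = (-1*33 + (6*4)**2)**2 = (-33 + 24**2)**2 = (-33 + 576)**2 = 543**2 = 294849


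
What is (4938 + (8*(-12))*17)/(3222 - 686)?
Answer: 1653/1268 ≈ 1.3036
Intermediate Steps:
(4938 + (8*(-12))*17)/(3222 - 686) = (4938 - 96*17)/2536 = (4938 - 1632)*(1/2536) = 3306*(1/2536) = 1653/1268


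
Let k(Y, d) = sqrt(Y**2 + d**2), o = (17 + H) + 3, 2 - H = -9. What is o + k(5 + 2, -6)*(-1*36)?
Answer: 31 - 36*sqrt(85) ≈ -300.90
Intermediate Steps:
H = 11 (H = 2 - 1*(-9) = 2 + 9 = 11)
o = 31 (o = (17 + 11) + 3 = 28 + 3 = 31)
o + k(5 + 2, -6)*(-1*36) = 31 + sqrt((5 + 2)**2 + (-6)**2)*(-1*36) = 31 + sqrt(7**2 + 36)*(-36) = 31 + sqrt(49 + 36)*(-36) = 31 + sqrt(85)*(-36) = 31 - 36*sqrt(85)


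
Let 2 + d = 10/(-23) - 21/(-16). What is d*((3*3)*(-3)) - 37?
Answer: -2465/368 ≈ -6.6984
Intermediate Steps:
d = -413/368 (d = -2 + (10/(-23) - 21/(-16)) = -2 + (10*(-1/23) - 21*(-1/16)) = -2 + (-10/23 + 21/16) = -2 + 323/368 = -413/368 ≈ -1.1223)
d*((3*3)*(-3)) - 37 = -413*3*3*(-3)/368 - 37 = -3717*(-3)/368 - 37 = -413/368*(-27) - 37 = 11151/368 - 37 = -2465/368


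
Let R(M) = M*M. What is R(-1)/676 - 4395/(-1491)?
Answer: 990837/335972 ≈ 2.9492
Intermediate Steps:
R(M) = M²
R(-1)/676 - 4395/(-1491) = (-1)²/676 - 4395/(-1491) = 1*(1/676) - 4395*(-1/1491) = 1/676 + 1465/497 = 990837/335972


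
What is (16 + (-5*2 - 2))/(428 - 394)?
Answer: 2/17 ≈ 0.11765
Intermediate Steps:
(16 + (-5*2 - 2))/(428 - 394) = (16 + (-10 - 2))/34 = (16 - 12)*(1/34) = 4*(1/34) = 2/17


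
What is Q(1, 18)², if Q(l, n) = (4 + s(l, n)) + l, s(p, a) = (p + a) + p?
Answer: 625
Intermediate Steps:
s(p, a) = a + 2*p (s(p, a) = (a + p) + p = a + 2*p)
Q(l, n) = 4 + n + 3*l (Q(l, n) = (4 + (n + 2*l)) + l = (4 + n + 2*l) + l = 4 + n + 3*l)
Q(1, 18)² = (4 + 18 + 3*1)² = (4 + 18 + 3)² = 25² = 625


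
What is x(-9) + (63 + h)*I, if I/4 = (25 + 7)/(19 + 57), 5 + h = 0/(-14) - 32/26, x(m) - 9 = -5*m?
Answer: 36954/247 ≈ 149.61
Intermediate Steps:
x(m) = 9 - 5*m
h = -81/13 (h = -5 + (0/(-14) - 32/26) = -5 + (0*(-1/14) - 32*1/26) = -5 + (0 - 16/13) = -5 - 16/13 = -81/13 ≈ -6.2308)
I = 32/19 (I = 4*((25 + 7)/(19 + 57)) = 4*(32/76) = 4*(32*(1/76)) = 4*(8/19) = 32/19 ≈ 1.6842)
x(-9) + (63 + h)*I = (9 - 5*(-9)) + (63 - 81/13)*(32/19) = (9 + 45) + (738/13)*(32/19) = 54 + 23616/247 = 36954/247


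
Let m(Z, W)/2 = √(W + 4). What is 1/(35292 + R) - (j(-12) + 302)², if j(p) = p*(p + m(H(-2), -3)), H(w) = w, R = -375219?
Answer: -60535559869/339927 ≈ -1.7808e+5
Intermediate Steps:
m(Z, W) = 2*√(4 + W) (m(Z, W) = 2*√(W + 4) = 2*√(4 + W))
j(p) = p*(2 + p) (j(p) = p*(p + 2*√(4 - 3)) = p*(p + 2*√1) = p*(p + 2*1) = p*(p + 2) = p*(2 + p))
1/(35292 + R) - (j(-12) + 302)² = 1/(35292 - 375219) - (-12*(2 - 12) + 302)² = 1/(-339927) - (-12*(-10) + 302)² = -1/339927 - (120 + 302)² = -1/339927 - 1*422² = -1/339927 - 1*178084 = -1/339927 - 178084 = -60535559869/339927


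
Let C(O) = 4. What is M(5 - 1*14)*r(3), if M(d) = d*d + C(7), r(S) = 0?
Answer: 0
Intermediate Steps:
M(d) = 4 + d² (M(d) = d*d + 4 = d² + 4 = 4 + d²)
M(5 - 1*14)*r(3) = (4 + (5 - 1*14)²)*0 = (4 + (5 - 14)²)*0 = (4 + (-9)²)*0 = (4 + 81)*0 = 85*0 = 0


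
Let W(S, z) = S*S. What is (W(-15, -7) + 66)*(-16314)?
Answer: -4747374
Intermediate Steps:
W(S, z) = S²
(W(-15, -7) + 66)*(-16314) = ((-15)² + 66)*(-16314) = (225 + 66)*(-16314) = 291*(-16314) = -4747374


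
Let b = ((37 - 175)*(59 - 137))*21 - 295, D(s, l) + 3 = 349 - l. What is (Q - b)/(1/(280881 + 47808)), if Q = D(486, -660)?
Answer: -73870551927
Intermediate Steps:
D(s, l) = 346 - l (D(s, l) = -3 + (349 - l) = 346 - l)
Q = 1006 (Q = 346 - 1*(-660) = 346 + 660 = 1006)
b = 225749 (b = -138*(-78)*21 - 295 = 10764*21 - 295 = 226044 - 295 = 225749)
(Q - b)/(1/(280881 + 47808)) = (1006 - 1*225749)/(1/(280881 + 47808)) = (1006 - 225749)/(1/328689) = -224743/1/328689 = -224743*328689 = -73870551927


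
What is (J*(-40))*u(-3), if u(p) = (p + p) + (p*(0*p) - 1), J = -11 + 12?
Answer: 280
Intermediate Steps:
J = 1
u(p) = -1 + 2*p (u(p) = 2*p + (p*0 - 1) = 2*p + (0 - 1) = 2*p - 1 = -1 + 2*p)
(J*(-40))*u(-3) = (1*(-40))*(-1 + 2*(-3)) = -40*(-1 - 6) = -40*(-7) = 280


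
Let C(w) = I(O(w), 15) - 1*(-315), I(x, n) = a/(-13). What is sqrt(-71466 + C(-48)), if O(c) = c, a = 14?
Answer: I*sqrt(12024701)/13 ≈ 266.74*I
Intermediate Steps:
I(x, n) = -14/13 (I(x, n) = 14/(-13) = 14*(-1/13) = -14/13)
C(w) = 4081/13 (C(w) = -14/13 - 1*(-315) = -14/13 + 315 = 4081/13)
sqrt(-71466 + C(-48)) = sqrt(-71466 + 4081/13) = sqrt(-924977/13) = I*sqrt(12024701)/13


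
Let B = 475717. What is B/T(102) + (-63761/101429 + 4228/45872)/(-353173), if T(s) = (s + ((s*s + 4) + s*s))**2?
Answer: 24462572240951662359/22460609788506016480022 ≈ 0.0010891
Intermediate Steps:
T(s) = (4 + s + 2*s**2)**2 (T(s) = (s + ((s**2 + 4) + s**2))**2 = (s + ((4 + s**2) + s**2))**2 = (s + (4 + 2*s**2))**2 = (4 + s + 2*s**2)**2)
B/T(102) + (-63761/101429 + 4228/45872)/(-353173) = 475717/((4 + 102 + 2*102**2)**2) + (-63761/101429 + 4228/45872)/(-353173) = 475717/((4 + 102 + 2*10404)**2) + (-63761*1/101429 + 4228*(1/45872))*(-1/353173) = 475717/((4 + 102 + 20808)**2) + (-63761/101429 + 1057/11468)*(-1/353173) = 475717/(20914**2) - 624000695/1163187772*(-1/353173) = 475717/437395396 + 624000695/410806515000556 = 24462572240951662359/22460609788506016480022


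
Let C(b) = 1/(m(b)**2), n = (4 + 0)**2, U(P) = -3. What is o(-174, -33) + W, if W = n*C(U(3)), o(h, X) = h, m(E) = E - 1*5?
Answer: -695/4 ≈ -173.75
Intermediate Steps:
n = 16 (n = 4**2 = 16)
m(E) = -5 + E (m(E) = E - 5 = -5 + E)
C(b) = (-5 + b)**(-2) (C(b) = 1/((-5 + b)**2) = (-5 + b)**(-2))
W = 1/4 (W = 16/(-5 - 3)**2 = 16/(-8)**2 = 16*(1/64) = 1/4 ≈ 0.25000)
o(-174, -33) + W = -174 + 1/4 = -695/4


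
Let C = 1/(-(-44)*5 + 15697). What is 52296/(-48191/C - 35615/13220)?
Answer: -138270624/2028096459791 ≈ -6.8178e-5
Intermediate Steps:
C = 1/15917 (C = 1/(-1*(-220) + 15697) = 1/(220 + 15697) = 1/15917 ≈ 6.2826e-5)
52296/(-48191/C - 35615/13220) = 52296/(-48191/1/15917 - 35615/13220) = 52296/(-48191*15917 - 35615*1/13220) = 52296/(-767056147 - 7123/2644) = 52296/(-2028096459791/2644) = 52296*(-2644/2028096459791) = -138270624/2028096459791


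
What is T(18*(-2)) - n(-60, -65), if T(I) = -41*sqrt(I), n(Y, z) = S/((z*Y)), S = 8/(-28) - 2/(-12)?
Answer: 1/32760 - 246*I ≈ 3.0525e-5 - 246.0*I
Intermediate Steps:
S = -5/42 (S = 8*(-1/28) - 2*(-1/12) = -2/7 + 1/6 = -5/42 ≈ -0.11905)
n(Y, z) = -5/(42*Y*z) (n(Y, z) = -5*1/(Y*z)/42 = -5/(42*Y*z))
T(18*(-2)) - n(-60, -65) = -41*6*I - (-5)/(42*(-60)*(-65)) = -246*I - (-5)*(-1)*(-1)/(42*60*65) = -246*I - 1*(-1/32760) = -246*I + 1/32760 = 1/32760 - 246*I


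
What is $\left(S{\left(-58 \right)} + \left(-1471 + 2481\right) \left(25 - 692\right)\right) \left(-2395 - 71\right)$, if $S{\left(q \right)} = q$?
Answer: $1661413248$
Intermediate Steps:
$\left(S{\left(-58 \right)} + \left(-1471 + 2481\right) \left(25 - 692\right)\right) \left(-2395 - 71\right) = \left(-58 + \left(-1471 + 2481\right) \left(25 - 692\right)\right) \left(-2395 - 71\right) = \left(-58 + 1010 \left(-667\right)\right) \left(-2466\right) = \left(-58 - 673670\right) \left(-2466\right) = \left(-673728\right) \left(-2466\right) = 1661413248$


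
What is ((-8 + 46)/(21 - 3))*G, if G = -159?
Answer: -1007/3 ≈ -335.67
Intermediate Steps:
((-8 + 46)/(21 - 3))*G = ((-8 + 46)/(21 - 3))*(-159) = (38/18)*(-159) = (38*(1/18))*(-159) = (19/9)*(-159) = -1007/3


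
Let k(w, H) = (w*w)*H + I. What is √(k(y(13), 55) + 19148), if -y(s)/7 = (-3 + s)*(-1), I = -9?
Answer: 3*√32071 ≈ 537.25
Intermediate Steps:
y(s) = -21 + 7*s (y(s) = -7*(-3 + s)*(-1) = -7*(3 - s) = -21 + 7*s)
k(w, H) = -9 + H*w² (k(w, H) = (w*w)*H - 9 = w²*H - 9 = H*w² - 9 = -9 + H*w²)
√(k(y(13), 55) + 19148) = √((-9 + 55*(-21 + 7*13)²) + 19148) = √((-9 + 55*(-21 + 91)²) + 19148) = √((-9 + 55*70²) + 19148) = √((-9 + 55*4900) + 19148) = √((-9 + 269500) + 19148) = √(269491 + 19148) = √288639 = 3*√32071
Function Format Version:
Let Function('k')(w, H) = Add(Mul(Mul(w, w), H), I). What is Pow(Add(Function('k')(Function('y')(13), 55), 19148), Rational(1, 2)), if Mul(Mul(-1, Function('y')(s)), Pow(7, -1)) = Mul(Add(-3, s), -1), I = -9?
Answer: Mul(3, Pow(32071, Rational(1, 2))) ≈ 537.25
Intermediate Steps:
Function('y')(s) = Add(-21, Mul(7, s)) (Function('y')(s) = Mul(-7, Mul(Add(-3, s), -1)) = Mul(-7, Add(3, Mul(-1, s))) = Add(-21, Mul(7, s)))
Function('k')(w, H) = Add(-9, Mul(H, Pow(w, 2))) (Function('k')(w, H) = Add(Mul(Mul(w, w), H), -9) = Add(Mul(Pow(w, 2), H), -9) = Add(Mul(H, Pow(w, 2)), -9) = Add(-9, Mul(H, Pow(w, 2))))
Pow(Add(Function('k')(Function('y')(13), 55), 19148), Rational(1, 2)) = Pow(Add(Add(-9, Mul(55, Pow(Add(-21, Mul(7, 13)), 2))), 19148), Rational(1, 2)) = Pow(Add(Add(-9, Mul(55, Pow(Add(-21, 91), 2))), 19148), Rational(1, 2)) = Pow(Add(Add(-9, Mul(55, Pow(70, 2))), 19148), Rational(1, 2)) = Pow(Add(Add(-9, Mul(55, 4900)), 19148), Rational(1, 2)) = Pow(Add(Add(-9, 269500), 19148), Rational(1, 2)) = Pow(Add(269491, 19148), Rational(1, 2)) = Pow(288639, Rational(1, 2)) = Mul(3, Pow(32071, Rational(1, 2)))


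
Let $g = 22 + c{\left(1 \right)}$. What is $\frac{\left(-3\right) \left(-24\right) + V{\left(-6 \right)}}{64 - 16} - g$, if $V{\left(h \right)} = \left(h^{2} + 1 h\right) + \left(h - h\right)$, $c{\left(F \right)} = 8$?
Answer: $- \frac{223}{8} \approx -27.875$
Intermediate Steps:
$V{\left(h \right)} = h + h^{2}$ ($V{\left(h \right)} = \left(h^{2} + h\right) + 0 = \left(h + h^{2}\right) + 0 = h + h^{2}$)
$g = 30$ ($g = 22 + 8 = 30$)
$\frac{\left(-3\right) \left(-24\right) + V{\left(-6 \right)}}{64 - 16} - g = \frac{\left(-3\right) \left(-24\right) - 6 \left(1 - 6\right)}{64 - 16} - 30 = \frac{72 - -30}{48} - 30 = \left(72 + 30\right) \frac{1}{48} - 30 = 102 \cdot \frac{1}{48} - 30 = \frac{17}{8} - 30 = - \frac{223}{8}$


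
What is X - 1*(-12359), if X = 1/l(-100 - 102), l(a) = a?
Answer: 2496517/202 ≈ 12359.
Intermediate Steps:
X = -1/202 (X = 1/(-100 - 102) = 1/(-202) = -1/202 ≈ -0.0049505)
X - 1*(-12359) = -1/202 - 1*(-12359) = -1/202 + 12359 = 2496517/202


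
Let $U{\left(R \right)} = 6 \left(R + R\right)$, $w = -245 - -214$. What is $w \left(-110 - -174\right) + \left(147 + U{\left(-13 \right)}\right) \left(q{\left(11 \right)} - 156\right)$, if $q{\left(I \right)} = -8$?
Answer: $-508$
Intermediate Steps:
$w = -31$ ($w = -245 + 214 = -31$)
$U{\left(R \right)} = 12 R$ ($U{\left(R \right)} = 6 \cdot 2 R = 12 R$)
$w \left(-110 - -174\right) + \left(147 + U{\left(-13 \right)}\right) \left(q{\left(11 \right)} - 156\right) = - 31 \left(-110 - -174\right) + \left(147 + 12 \left(-13\right)\right) \left(-8 - 156\right) = - 31 \left(-110 + 174\right) + \left(147 - 156\right) \left(-164\right) = \left(-31\right) 64 - -1476 = -1984 + 1476 = -508$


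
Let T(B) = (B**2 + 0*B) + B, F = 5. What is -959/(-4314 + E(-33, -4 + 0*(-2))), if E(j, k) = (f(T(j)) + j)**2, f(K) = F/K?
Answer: 152773632/513808865 ≈ 0.29734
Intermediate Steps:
T(B) = B + B**2 (T(B) = (B**2 + 0) + B = B**2 + B = B + B**2)
f(K) = 5/K
E(j, k) = (j + 5/(j*(1 + j)))**2 (E(j, k) = (5/((j*(1 + j))) + j)**2 = (5*(1/(j*(1 + j))) + j)**2 = (5/(j*(1 + j)) + j)**2 = (j + 5/(j*(1 + j)))**2)
-959/(-4314 + E(-33, -4 + 0*(-2))) = -959/(-4314 + (-33 + 5/(-33*(1 - 33)))**2) = -959/(-4314 + (-33 + 5*(-1/33)/(-32))**2) = -959/(-4314 + (-33 + 5*(-1/33)*(-1/32))**2) = -959/(-4314 + (-33 + 5/1056)**2) = -959/(-4314 + (-34843/1056)**2) = -959/(-4314 + 1214034649/1115136) = -959/(-3596662055/1115136) = -959*(-1115136/3596662055) = 152773632/513808865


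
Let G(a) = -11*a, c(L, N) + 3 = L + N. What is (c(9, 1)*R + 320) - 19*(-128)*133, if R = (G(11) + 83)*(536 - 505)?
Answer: 315530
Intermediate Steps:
c(L, N) = -3 + L + N (c(L, N) = -3 + (L + N) = -3 + L + N)
R = -1178 (R = (-11*11 + 83)*(536 - 505) = (-121 + 83)*31 = -38*31 = -1178)
(c(9, 1)*R + 320) - 19*(-128)*133 = ((-3 + 9 + 1)*(-1178) + 320) - 19*(-128)*133 = (7*(-1178) + 320) - (-2432)*133 = (-8246 + 320) - 1*(-323456) = -7926 + 323456 = 315530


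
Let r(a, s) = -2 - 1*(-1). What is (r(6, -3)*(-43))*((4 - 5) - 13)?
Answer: -602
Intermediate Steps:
r(a, s) = -1 (r(a, s) = -2 + 1 = -1)
(r(6, -3)*(-43))*((4 - 5) - 13) = (-1*(-43))*((4 - 5) - 13) = 43*(-1 - 13) = 43*(-14) = -602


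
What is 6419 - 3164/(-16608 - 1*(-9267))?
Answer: 47125043/7341 ≈ 6419.4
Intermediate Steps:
6419 - 3164/(-16608 - 1*(-9267)) = 6419 - 3164/(-16608 + 9267) = 6419 - 3164/(-7341) = 6419 - 3164*(-1/7341) = 6419 + 3164/7341 = 47125043/7341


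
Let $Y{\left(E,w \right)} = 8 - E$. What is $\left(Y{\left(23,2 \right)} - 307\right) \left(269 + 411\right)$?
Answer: $-218960$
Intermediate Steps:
$\left(Y{\left(23,2 \right)} - 307\right) \left(269 + 411\right) = \left(\left(8 - 23\right) - 307\right) \left(269 + 411\right) = \left(\left(8 - 23\right) - 307\right) 680 = \left(-15 - 307\right) 680 = \left(-322\right) 680 = -218960$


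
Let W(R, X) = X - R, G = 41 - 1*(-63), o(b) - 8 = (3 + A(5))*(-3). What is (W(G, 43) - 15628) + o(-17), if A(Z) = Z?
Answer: -15705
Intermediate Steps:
o(b) = -16 (o(b) = 8 + (3 + 5)*(-3) = 8 + 8*(-3) = 8 - 24 = -16)
G = 104 (G = 41 + 63 = 104)
(W(G, 43) - 15628) + o(-17) = ((43 - 1*104) - 15628) - 16 = ((43 - 104) - 15628) - 16 = (-61 - 15628) - 16 = -15689 - 16 = -15705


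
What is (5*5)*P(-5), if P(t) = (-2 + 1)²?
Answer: 25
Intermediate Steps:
P(t) = 1 (P(t) = (-1)² = 1)
(5*5)*P(-5) = (5*5)*1 = 25*1 = 25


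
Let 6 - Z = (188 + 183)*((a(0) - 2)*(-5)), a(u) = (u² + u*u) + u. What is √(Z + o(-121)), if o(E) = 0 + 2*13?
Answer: I*√3678 ≈ 60.646*I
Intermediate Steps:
a(u) = u + 2*u² (a(u) = (u² + u²) + u = 2*u² + u = u + 2*u²)
o(E) = 26 (o(E) = 0 + 26 = 26)
Z = -3704 (Z = 6 - (188 + 183)*(0*(1 + 2*0) - 2)*(-5) = 6 - 371*(0*(1 + 0) - 2)*(-5) = 6 - 371*(0*1 - 2)*(-5) = 6 - 371*(0 - 2)*(-5) = 6 - 371*(-2*(-5)) = 6 - 371*10 = 6 - 1*3710 = 6 - 3710 = -3704)
√(Z + o(-121)) = √(-3704 + 26) = √(-3678) = I*√3678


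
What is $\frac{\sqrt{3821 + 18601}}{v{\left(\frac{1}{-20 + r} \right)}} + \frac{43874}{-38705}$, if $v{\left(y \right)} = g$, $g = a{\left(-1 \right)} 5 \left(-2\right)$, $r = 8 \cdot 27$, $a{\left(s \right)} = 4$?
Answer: $- \frac{43874}{38705} - \frac{\sqrt{22422}}{40} \approx -4.877$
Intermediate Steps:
$r = 216$
$g = -40$ ($g = 4 \cdot 5 \left(-2\right) = 20 \left(-2\right) = -40$)
$v{\left(y \right)} = -40$
$\frac{\sqrt{3821 + 18601}}{v{\left(\frac{1}{-20 + r} \right)}} + \frac{43874}{-38705} = \frac{\sqrt{3821 + 18601}}{-40} + \frac{43874}{-38705} = \sqrt{22422} \left(- \frac{1}{40}\right) + 43874 \left(- \frac{1}{38705}\right) = - \frac{\sqrt{22422}}{40} - \frac{43874}{38705} = - \frac{43874}{38705} - \frac{\sqrt{22422}}{40}$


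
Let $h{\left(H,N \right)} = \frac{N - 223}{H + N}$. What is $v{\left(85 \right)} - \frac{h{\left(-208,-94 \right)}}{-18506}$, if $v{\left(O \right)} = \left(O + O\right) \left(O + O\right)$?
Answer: $\frac{161516667117}{5588812} \approx 28900.0$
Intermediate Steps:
$h{\left(H,N \right)} = \frac{-223 + N}{H + N}$
$v{\left(O \right)} = 4 O^{2}$ ($v{\left(O \right)} = 2 O 2 O = 4 O^{2}$)
$v{\left(85 \right)} - \frac{h{\left(-208,-94 \right)}}{-18506} = 4 \cdot 85^{2} - \frac{\frac{1}{-208 - 94} \left(-223 - 94\right)}{-18506} = 4 \cdot 7225 - \frac{1}{-302} \left(-317\right) \left(- \frac{1}{18506}\right) = 28900 - \left(- \frac{1}{302}\right) \left(-317\right) \left(- \frac{1}{18506}\right) = 28900 - \frac{317}{302} \left(- \frac{1}{18506}\right) = 28900 - - \frac{317}{5588812} = 28900 + \frac{317}{5588812} = \frac{161516667117}{5588812}$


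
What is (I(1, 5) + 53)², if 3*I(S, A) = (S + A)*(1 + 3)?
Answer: 3721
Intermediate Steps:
I(S, A) = 4*A/3 + 4*S/3 (I(S, A) = ((S + A)*(1 + 3))/3 = ((A + S)*4)/3 = (4*A + 4*S)/3 = 4*A/3 + 4*S/3)
(I(1, 5) + 53)² = (((4/3)*5 + (4/3)*1) + 53)² = ((20/3 + 4/3) + 53)² = (8 + 53)² = 61² = 3721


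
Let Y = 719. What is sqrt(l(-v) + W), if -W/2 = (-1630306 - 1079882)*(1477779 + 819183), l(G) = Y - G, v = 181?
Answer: 6*sqrt(345844380517) ≈ 3.5285e+6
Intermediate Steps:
l(G) = 719 - G
W = 12450397697712 (W = -2*(-1630306 - 1079882)*(1477779 + 819183) = -(-5420376)*2296962 = -2*(-6225198848856) = 12450397697712)
sqrt(l(-v) + W) = sqrt((719 - (-1)*181) + 12450397697712) = sqrt((719 - 1*(-181)) + 12450397697712) = sqrt((719 + 181) + 12450397697712) = sqrt(900 + 12450397697712) = sqrt(12450397698612) = 6*sqrt(345844380517)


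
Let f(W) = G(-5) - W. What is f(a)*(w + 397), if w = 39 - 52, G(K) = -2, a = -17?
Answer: 5760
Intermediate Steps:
w = -13
f(W) = -2 - W
f(a)*(w + 397) = (-2 - 1*(-17))*(-13 + 397) = (-2 + 17)*384 = 15*384 = 5760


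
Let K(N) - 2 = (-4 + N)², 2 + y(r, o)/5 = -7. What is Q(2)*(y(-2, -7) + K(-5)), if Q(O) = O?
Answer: 76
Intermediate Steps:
y(r, o) = -45 (y(r, o) = -10 + 5*(-7) = -10 - 35 = -45)
K(N) = 2 + (-4 + N)²
Q(2)*(y(-2, -7) + K(-5)) = 2*(-45 + (2 + (-4 - 5)²)) = 2*(-45 + (2 + (-9)²)) = 2*(-45 + (2 + 81)) = 2*(-45 + 83) = 2*38 = 76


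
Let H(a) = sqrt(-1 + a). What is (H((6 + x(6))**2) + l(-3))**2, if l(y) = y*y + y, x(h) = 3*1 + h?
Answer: 260 + 48*sqrt(14) ≈ 439.60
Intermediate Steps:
x(h) = 3 + h
l(y) = y + y**2 (l(y) = y**2 + y = y + y**2)
(H((6 + x(6))**2) + l(-3))**2 = (sqrt(-1 + (6 + (3 + 6))**2) - 3*(1 - 3))**2 = (sqrt(-1 + (6 + 9)**2) - 3*(-2))**2 = (sqrt(-1 + 15**2) + 6)**2 = (sqrt(-1 + 225) + 6)**2 = (sqrt(224) + 6)**2 = (4*sqrt(14) + 6)**2 = (6 + 4*sqrt(14))**2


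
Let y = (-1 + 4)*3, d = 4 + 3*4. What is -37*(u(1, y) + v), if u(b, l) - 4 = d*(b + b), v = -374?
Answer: 12506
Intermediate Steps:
d = 16 (d = 4 + 12 = 16)
y = 9 (y = 3*3 = 9)
u(b, l) = 4 + 32*b (u(b, l) = 4 + 16*(b + b) = 4 + 16*(2*b) = 4 + 32*b)
-37*(u(1, y) + v) = -37*((4 + 32*1) - 374) = -37*((4 + 32) - 374) = -37*(36 - 374) = -37*(-338) = 12506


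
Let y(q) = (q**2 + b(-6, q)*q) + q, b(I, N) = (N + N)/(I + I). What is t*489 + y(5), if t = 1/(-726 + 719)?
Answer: -1849/42 ≈ -44.024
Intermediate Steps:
b(I, N) = N/I (b(I, N) = (2*N)/((2*I)) = (2*N)*(1/(2*I)) = N/I)
t = -1/7 (t = 1/(-7) = -1/7 ≈ -0.14286)
y(q) = q + 5*q**2/6 (y(q) = (q**2 + (q/(-6))*q) + q = (q**2 + (q*(-1/6))*q) + q = (q**2 + (-q/6)*q) + q = (q**2 - q**2/6) + q = 5*q**2/6 + q = q + 5*q**2/6)
t*489 + y(5) = -1/7*489 + (1/6)*5*(6 + 5*5) = -489/7 + (1/6)*5*(6 + 25) = -489/7 + (1/6)*5*31 = -489/7 + 155/6 = -1849/42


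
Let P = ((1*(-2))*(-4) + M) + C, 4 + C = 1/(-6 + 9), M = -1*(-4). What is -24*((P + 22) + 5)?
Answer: -848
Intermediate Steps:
M = 4
C = -11/3 (C = -4 + 1/(-6 + 9) = -4 + 1/3 = -4 + ⅓ = -11/3 ≈ -3.6667)
P = 25/3 (P = ((1*(-2))*(-4) + 4) - 11/3 = (-2*(-4) + 4) - 11/3 = (8 + 4) - 11/3 = 12 - 11/3 = 25/3 ≈ 8.3333)
-24*((P + 22) + 5) = -24*((25/3 + 22) + 5) = -24*(91/3 + 5) = -24*106/3 = -848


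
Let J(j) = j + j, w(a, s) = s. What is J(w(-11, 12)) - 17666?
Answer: -17642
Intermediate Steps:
J(j) = 2*j
J(w(-11, 12)) - 17666 = 2*12 - 17666 = 24 - 17666 = -17642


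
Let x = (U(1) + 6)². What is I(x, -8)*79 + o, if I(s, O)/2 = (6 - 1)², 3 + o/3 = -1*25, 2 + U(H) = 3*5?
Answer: 3866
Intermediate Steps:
U(H) = 13 (U(H) = -2 + 3*5 = -2 + 15 = 13)
o = -84 (o = -9 + 3*(-1*25) = -9 + 3*(-25) = -9 - 75 = -84)
x = 361 (x = (13 + 6)² = 19² = 361)
I(s, O) = 50 (I(s, O) = 2*(6 - 1)² = 2*5² = 2*25 = 50)
I(x, -8)*79 + o = 50*79 - 84 = 3950 - 84 = 3866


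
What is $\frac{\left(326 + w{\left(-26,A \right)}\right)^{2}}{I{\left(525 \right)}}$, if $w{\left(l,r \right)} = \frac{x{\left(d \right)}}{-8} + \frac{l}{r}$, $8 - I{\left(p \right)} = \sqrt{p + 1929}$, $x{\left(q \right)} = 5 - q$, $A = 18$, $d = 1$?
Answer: $- \frac{34023889}{96795} - \frac{34023889 \sqrt{2454}}{774360} \approx -2528.1$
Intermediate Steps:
$I{\left(p \right)} = 8 - \sqrt{1929 + p}$ ($I{\left(p \right)} = 8 - \sqrt{p + 1929} = 8 - \sqrt{1929 + p}$)
$w{\left(l,r \right)} = - \frac{1}{2} + \frac{l}{r}$ ($w{\left(l,r \right)} = \frac{5 - 1}{-8} + \frac{l}{r} = \left(5 - 1\right) \left(- \frac{1}{8}\right) + \frac{l}{r} = 4 \left(- \frac{1}{8}\right) + \frac{l}{r} = - \frac{1}{2} + \frac{l}{r}$)
$\frac{\left(326 + w{\left(-26,A \right)}\right)^{2}}{I{\left(525 \right)}} = \frac{\left(326 + \frac{-26 - 9}{18}\right)^{2}}{8 - \sqrt{1929 + 525}} = \frac{\left(326 + \frac{-26 - 9}{18}\right)^{2}}{8 - \sqrt{2454}} = \frac{\left(326 + \frac{1}{18} \left(-35\right)\right)^{2}}{8 - \sqrt{2454}} = \frac{\left(326 - \frac{35}{18}\right)^{2}}{8 - \sqrt{2454}} = \frac{\left(\frac{5833}{18}\right)^{2}}{8 - \sqrt{2454}} = \frac{34023889}{324 \left(8 - \sqrt{2454}\right)}$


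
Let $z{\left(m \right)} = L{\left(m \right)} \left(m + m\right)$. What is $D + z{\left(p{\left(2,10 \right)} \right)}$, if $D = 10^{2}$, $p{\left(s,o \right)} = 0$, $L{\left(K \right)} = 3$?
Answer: $100$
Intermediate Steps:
$D = 100$
$z{\left(m \right)} = 6 m$ ($z{\left(m \right)} = 3 \left(m + m\right) = 3 \cdot 2 m = 6 m$)
$D + z{\left(p{\left(2,10 \right)} \right)} = 100 + 6 \cdot 0 = 100 + 0 = 100$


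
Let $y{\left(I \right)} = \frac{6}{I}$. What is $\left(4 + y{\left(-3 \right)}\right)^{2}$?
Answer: $4$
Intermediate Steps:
$\left(4 + y{\left(-3 \right)}\right)^{2} = \left(4 + \frac{6}{-3}\right)^{2} = \left(4 + 6 \left(- \frac{1}{3}\right)\right)^{2} = \left(4 - 2\right)^{2} = 2^{2} = 4$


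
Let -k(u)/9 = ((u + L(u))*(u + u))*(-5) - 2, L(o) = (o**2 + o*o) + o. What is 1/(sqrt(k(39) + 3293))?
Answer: sqrt(10954511)/10954511 ≈ 0.00030214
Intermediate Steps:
L(o) = o + 2*o**2 (L(o) = (o**2 + o**2) + o = 2*o**2 + o = o + 2*o**2)
k(u) = 18 + 90*u*(u + u*(1 + 2*u)) (k(u) = -9*(((u + u*(1 + 2*u))*(u + u))*(-5) - 2) = -9*(((u + u*(1 + 2*u))*(2*u))*(-5) - 2) = -9*((2*u*(u + u*(1 + 2*u)))*(-5) - 2) = -9*(-10*u*(u + u*(1 + 2*u)) - 2) = -9*(-2 - 10*u*(u + u*(1 + 2*u))) = 18 + 90*u*(u + u*(1 + 2*u)))
1/(sqrt(k(39) + 3293)) = 1/(sqrt((18 + 180*39**2 + 180*39**3) + 3293)) = 1/(sqrt((18 + 180*1521 + 180*59319) + 3293)) = 1/(sqrt((18 + 273780 + 10677420) + 3293)) = 1/(sqrt(10951218 + 3293)) = 1/(sqrt(10954511)) = sqrt(10954511)/10954511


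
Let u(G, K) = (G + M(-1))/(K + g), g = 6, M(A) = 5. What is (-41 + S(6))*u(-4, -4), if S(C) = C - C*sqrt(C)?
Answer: -35/2 - 3*sqrt(6) ≈ -24.848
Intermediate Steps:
u(G, K) = (5 + G)/(6 + K) (u(G, K) = (G + 5)/(K + 6) = (5 + G)/(6 + K))
S(C) = C - C**(3/2)
(-41 + S(6))*u(-4, -4) = (-41 + (6 - 6**(3/2)))*((5 - 4)/(6 - 4)) = (-41 + (6 - 6*sqrt(6)))*(1/2) = (-41 + (6 - 6*sqrt(6)))*((1/2)*1) = (-35 - 6*sqrt(6))*(1/2) = -35/2 - 3*sqrt(6)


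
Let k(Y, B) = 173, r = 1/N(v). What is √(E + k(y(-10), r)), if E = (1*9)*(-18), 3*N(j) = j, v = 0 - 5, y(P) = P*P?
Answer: √11 ≈ 3.3166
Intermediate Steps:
y(P) = P²
v = -5
N(j) = j/3
r = -⅗ (r = 1/((⅓)*(-5)) = 1/(-5/3) = -⅗ ≈ -0.60000)
E = -162 (E = 9*(-18) = -162)
√(E + k(y(-10), r)) = √(-162 + 173) = √11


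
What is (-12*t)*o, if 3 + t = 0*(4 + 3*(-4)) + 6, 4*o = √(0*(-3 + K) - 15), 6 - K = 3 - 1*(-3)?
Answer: -9*I*√15 ≈ -34.857*I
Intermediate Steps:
K = 0 (K = 6 - (3 - 1*(-3)) = 6 - (3 + 3) = 6 - 1*6 = 6 - 6 = 0)
o = I*√15/4 (o = √(0*(-3 + 0) - 15)/4 = √(0*(-3) - 15)/4 = √(0 - 15)/4 = √(-15)/4 = (I*√15)/4 = I*√15/4 ≈ 0.96825*I)
t = 3 (t = -3 + (0*(4 + 3*(-4)) + 6) = -3 + (0*(4 - 12) + 6) = -3 + (0*(-8) + 6) = -3 + (0 + 6) = -3 + 6 = 3)
(-12*t)*o = (-12*3)*(I*√15/4) = -9*I*√15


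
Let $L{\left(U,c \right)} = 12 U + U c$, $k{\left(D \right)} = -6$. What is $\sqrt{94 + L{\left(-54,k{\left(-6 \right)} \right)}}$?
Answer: $i \sqrt{230} \approx 15.166 i$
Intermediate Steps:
$\sqrt{94 + L{\left(-54,k{\left(-6 \right)} \right)}} = \sqrt{94 - 54 \left(12 - 6\right)} = \sqrt{94 - 324} = \sqrt{-230} = i \sqrt{230}$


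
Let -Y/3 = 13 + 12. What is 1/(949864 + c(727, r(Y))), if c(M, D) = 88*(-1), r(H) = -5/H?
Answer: 1/949776 ≈ 1.0529e-6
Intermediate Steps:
Y = -75 (Y = -3*(13 + 12) = -3*25 = -75)
c(M, D) = -88
1/(949864 + c(727, r(Y))) = 1/(949864 - 88) = 1/949776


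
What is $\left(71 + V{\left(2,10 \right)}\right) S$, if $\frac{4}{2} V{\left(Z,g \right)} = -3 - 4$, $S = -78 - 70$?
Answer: $-9990$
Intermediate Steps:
$S = -148$ ($S = -78 - 70 = -148$)
$V{\left(Z,g \right)} = - \frac{7}{2}$ ($V{\left(Z,g \right)} = \frac{-3 - 4}{2} = \frac{1}{2} \left(-7\right) = - \frac{7}{2}$)
$\left(71 + V{\left(2,10 \right)}\right) S = \left(71 - \frac{7}{2}\right) \left(-148\right) = \frac{135}{2} \left(-148\right) = -9990$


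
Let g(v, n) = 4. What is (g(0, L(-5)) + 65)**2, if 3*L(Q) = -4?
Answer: 4761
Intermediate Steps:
L(Q) = -4/3 (L(Q) = (1/3)*(-4) = -4/3)
(g(0, L(-5)) + 65)**2 = (4 + 65)**2 = 69**2 = 4761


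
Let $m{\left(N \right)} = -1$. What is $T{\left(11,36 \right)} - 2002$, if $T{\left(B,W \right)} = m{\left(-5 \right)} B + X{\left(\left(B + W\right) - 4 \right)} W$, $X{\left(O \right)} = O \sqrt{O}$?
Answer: $-2013 + 1548 \sqrt{43} \approx 8137.9$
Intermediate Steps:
$X{\left(O \right)} = O^{\frac{3}{2}}$
$T{\left(B,W \right)} = - B + W \left(-4 + B + W\right)^{\frac{3}{2}}$ ($T{\left(B,W \right)} = - B + \left(\left(B + W\right) - 4\right)^{\frac{3}{2}} W = - B + \left(-4 + B + W\right)^{\frac{3}{2}} W = - B + W \left(-4 + B + W\right)^{\frac{3}{2}}$)
$T{\left(11,36 \right)} - 2002 = \left(\left(-1\right) 11 + 36 \left(-4 + 11 + 36\right)^{\frac{3}{2}}\right) - 2002 = \left(-11 + 36 \cdot 43^{\frac{3}{2}}\right) - 2002 = \left(-11 + 36 \cdot 43 \sqrt{43}\right) - 2002 = \left(-11 + 1548 \sqrt{43}\right) - 2002 = -2013 + 1548 \sqrt{43}$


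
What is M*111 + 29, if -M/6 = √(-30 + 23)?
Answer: 29 - 666*I*√7 ≈ 29.0 - 1762.1*I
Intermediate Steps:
M = -6*I*√7 (M = -6*√(-30 + 23) = -6*I*√7 ≈ -15.875*I)
M*111 + 29 = -6*I*√7*111 + 29 = -666*I*√7 + 29 = 29 - 666*I*√7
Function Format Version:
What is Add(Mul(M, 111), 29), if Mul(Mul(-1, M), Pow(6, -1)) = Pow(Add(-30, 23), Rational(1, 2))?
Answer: Add(29, Mul(-666, I, Pow(7, Rational(1, 2)))) ≈ Add(29.000, Mul(-1762.1, I))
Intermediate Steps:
M = Mul(-6, I, Pow(7, Rational(1, 2))) (M = Mul(-6, Pow(Add(-30, 23), Rational(1, 2))) = Mul(-6, Pow(-7, Rational(1, 2))) = Mul(-6, Mul(I, Pow(7, Rational(1, 2)))) = Mul(-6, I, Pow(7, Rational(1, 2))) ≈ Mul(-15.875, I))
Add(Mul(M, 111), 29) = Add(Mul(Mul(-6, I, Pow(7, Rational(1, 2))), 111), 29) = Add(Mul(-666, I, Pow(7, Rational(1, 2))), 29) = Add(29, Mul(-666, I, Pow(7, Rational(1, 2))))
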